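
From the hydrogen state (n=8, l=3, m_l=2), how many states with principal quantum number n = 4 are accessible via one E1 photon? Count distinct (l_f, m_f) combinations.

2

E1 requires Δl = ±1, so l_f ∈ {2, 4}; with 0 ≤ l_f ≤ n_f−1 = 3, the allowed l_f values are {2}.
For l_f = 2: m_f ∈ {m_i−1, m_i, m_i+1} ∩ [−2, 2] = {1, 2} → 2 states.
Total: 2.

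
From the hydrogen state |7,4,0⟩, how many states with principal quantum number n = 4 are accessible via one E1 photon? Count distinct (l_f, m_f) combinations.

3

E1 requires Δl = ±1, so l_f ∈ {3, 5}; with 0 ≤ l_f ≤ n_f−1 = 3, the allowed l_f values are {3}.
For l_f = 3: m_f ∈ {m_i−1, m_i, m_i+1} ∩ [−3, 3] = {-1, 0, 1} → 3 states.
Total: 3.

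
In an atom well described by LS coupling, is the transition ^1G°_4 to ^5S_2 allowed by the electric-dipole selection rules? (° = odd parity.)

Reading off the term symbols: S 0→2, L 4→0, J 4→2, parity odd→even.
Parity must change: odd → even — passes.
ΔS = 0: S: 0 → 2 — fails.
ΔL = 0, ±1 (not L=0↔0): L: 4 → 0, ΔL = -4 — fails.
ΔJ = 0, ±1 (not J=0↔0): J: 4 → 2, ΔJ = -2 — fails.
Rule(s) violated: ΔS, ΔL, ΔJ.

forbidden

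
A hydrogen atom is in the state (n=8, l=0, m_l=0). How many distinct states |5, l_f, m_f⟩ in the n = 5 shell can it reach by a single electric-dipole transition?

E1 requires Δl = ±1, so l_f ∈ {-1, 1}; with 0 ≤ l_f ≤ n_f−1 = 4, the allowed l_f values are {1}.
For l_f = 1: m_f ∈ {m_i−1, m_i, m_i+1} ∩ [−1, 1] = {-1, 0, 1} → 3 states.
Total: 3.

3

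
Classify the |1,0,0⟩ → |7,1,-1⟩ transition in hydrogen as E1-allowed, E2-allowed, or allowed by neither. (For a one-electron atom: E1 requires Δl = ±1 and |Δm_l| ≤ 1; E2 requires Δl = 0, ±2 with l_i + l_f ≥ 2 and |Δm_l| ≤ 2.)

E1

Δl = 1 − 0 = +1; l_i + l_f = 1.
Δm_l = -1.
E1 (Δl = ±1, |Δm_l| ≤ 1): satisfied.
E2 (Δl = 0,±2, l_i+l_f ≥ 2, |Δm_l| ≤ 2): not satisfied.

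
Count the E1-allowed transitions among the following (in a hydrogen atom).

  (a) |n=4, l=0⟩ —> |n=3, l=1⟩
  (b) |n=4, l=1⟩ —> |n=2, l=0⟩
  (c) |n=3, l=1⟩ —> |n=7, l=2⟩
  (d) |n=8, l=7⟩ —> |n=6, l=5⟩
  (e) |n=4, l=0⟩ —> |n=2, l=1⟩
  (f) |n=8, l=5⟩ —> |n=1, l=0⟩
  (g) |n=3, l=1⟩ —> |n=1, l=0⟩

(a) allowed
(b) allowed
(c) allowed
(d) forbidden — Δl = -2 (E1 requires Δl = ±1)
(e) allowed
(f) forbidden — Δl = -5 (E1 requires Δl = ±1)
(g) allowed
Total allowed: 5 of 7.

5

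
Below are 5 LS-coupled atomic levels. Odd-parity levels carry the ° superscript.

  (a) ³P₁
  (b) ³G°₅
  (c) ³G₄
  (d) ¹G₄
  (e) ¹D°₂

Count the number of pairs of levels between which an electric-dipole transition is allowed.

1

(a)–(b): forbidden (ΔL, ΔJ).
(a)–(c): forbidden (parity, ΔL, ΔJ).
(a)–(d): forbidden (parity, ΔS, ΔL, ΔJ).
(a)–(e): forbidden (ΔS).
(b)–(c): allowed.
(b)–(d): forbidden (ΔS).
(b)–(e): forbidden (parity, ΔS, ΔL, ΔJ).
(c)–(d): forbidden (parity, ΔS).
(c)–(e): forbidden (ΔS, ΔL, ΔJ).
(d)–(e): forbidden (ΔL, ΔJ).
Allowed pairs: 1 of 10.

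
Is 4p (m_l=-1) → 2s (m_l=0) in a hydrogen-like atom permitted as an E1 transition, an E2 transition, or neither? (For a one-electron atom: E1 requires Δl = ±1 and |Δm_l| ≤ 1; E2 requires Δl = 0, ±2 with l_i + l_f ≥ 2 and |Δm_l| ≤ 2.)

Δl = 0 − 1 = -1; l_i + l_f = 1.
Δm_l = +1.
E1 (Δl = ±1, |Δm_l| ≤ 1): satisfied.
E2 (Δl = 0,±2, l_i+l_f ≥ 2, |Δm_l| ≤ 2): not satisfied.

E1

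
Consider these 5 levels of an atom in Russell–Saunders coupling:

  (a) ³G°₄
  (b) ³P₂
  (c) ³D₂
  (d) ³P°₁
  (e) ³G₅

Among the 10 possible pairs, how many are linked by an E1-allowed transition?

3

(a)–(b): forbidden (ΔL, ΔJ).
(a)–(c): forbidden (ΔL, ΔJ).
(a)–(d): forbidden (parity, ΔL, ΔJ).
(a)–(e): allowed.
(b)–(c): forbidden (parity).
(b)–(d): allowed.
(b)–(e): forbidden (parity, ΔL, ΔJ).
(c)–(d): allowed.
(c)–(e): forbidden (parity, ΔL, ΔJ).
(d)–(e): forbidden (ΔL, ΔJ).
Allowed pairs: 3 of 10.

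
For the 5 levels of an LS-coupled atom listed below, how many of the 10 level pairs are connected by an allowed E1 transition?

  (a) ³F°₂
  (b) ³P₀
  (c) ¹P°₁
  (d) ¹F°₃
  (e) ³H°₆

(a)–(b): forbidden (ΔL, ΔJ).
(a)–(c): forbidden (parity, ΔS, ΔL).
(a)–(d): forbidden (parity, ΔS).
(a)–(e): forbidden (parity, ΔL, ΔJ).
(b)–(c): forbidden (ΔS).
(b)–(d): forbidden (ΔS, ΔL, ΔJ).
(b)–(e): forbidden (ΔL, ΔJ).
(c)–(d): forbidden (parity, ΔL, ΔJ).
(c)–(e): forbidden (parity, ΔS, ΔL, ΔJ).
(d)–(e): forbidden (parity, ΔS, ΔL, ΔJ).
Allowed pairs: 0 of 10.

0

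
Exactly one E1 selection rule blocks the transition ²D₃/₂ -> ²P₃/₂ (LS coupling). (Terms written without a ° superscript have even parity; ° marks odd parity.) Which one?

Initial level: S=1/2, L=2, J=3/2, parity even. Final level: S=1/2, L=1, J=3/2, parity even.
Parity must change: even → even — fails.
ΔS = 0: S: 1/2 → 1/2 — passes.
ΔL = 0, ±1 (not L=0↔0): L: 2 → 1, ΔL = -1 — passes.
ΔJ = 0, ±1 (not J=0↔0): J: 3/2 → 3/2, ΔJ = +0 — passes.

parity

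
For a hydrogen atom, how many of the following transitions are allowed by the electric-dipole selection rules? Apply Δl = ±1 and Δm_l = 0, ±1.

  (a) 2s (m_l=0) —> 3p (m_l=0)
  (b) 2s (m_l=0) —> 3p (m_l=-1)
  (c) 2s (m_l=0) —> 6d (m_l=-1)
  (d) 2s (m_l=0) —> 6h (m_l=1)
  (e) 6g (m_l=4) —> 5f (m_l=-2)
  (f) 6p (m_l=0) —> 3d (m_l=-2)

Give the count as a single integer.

(a) allowed
(b) allowed
(c) forbidden — Δl = +2 (E1 requires Δl = ±1)
(d) forbidden — Δl = +5 (E1 requires Δl = ±1)
(e) forbidden — Δm_l = -6 (E1 requires Δm_l = 0, ±1)
(f) forbidden — Δm_l = -2 (E1 requires Δm_l = 0, ±1)
Total allowed: 2 of 6.

2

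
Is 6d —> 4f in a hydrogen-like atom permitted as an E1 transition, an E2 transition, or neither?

E1

Δl = 3 − 2 = +1; l_i + l_f = 5.
E1 (Δl = ±1): satisfied.
E2 (Δl = 0,±2, l_i+l_f ≥ 2): not satisfied.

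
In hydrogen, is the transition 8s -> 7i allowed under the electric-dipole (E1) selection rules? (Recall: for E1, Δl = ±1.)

Initial l = 0, final l = 6, so Δl = +6. E1 requires Δl = ±1: ✗.
The transition is electric-dipole forbidden.

forbidden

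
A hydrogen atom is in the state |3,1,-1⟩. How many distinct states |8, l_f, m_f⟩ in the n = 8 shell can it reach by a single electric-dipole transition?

E1 requires Δl = ±1, so l_f ∈ {0, 2}; with 0 ≤ l_f ≤ n_f−1 = 7, the allowed l_f values are {0, 2}.
For l_f = 0: m_f ∈ {m_i−1, m_i, m_i+1} ∩ [−0, 0] = {0} → 1 state.
For l_f = 2: m_f ∈ {m_i−1, m_i, m_i+1} ∩ [−2, 2] = {-2, -1, 0} → 3 states.
Total: 4.

4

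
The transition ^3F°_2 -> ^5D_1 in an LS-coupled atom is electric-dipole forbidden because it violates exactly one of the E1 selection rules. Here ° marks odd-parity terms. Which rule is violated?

the ΔS = 0 rule

Reading off the term symbols: S 1→2, L 3→2, J 2→1, parity odd→even.
ΔS = 0: S: 1 → 2 — violated.
ΔJ = 0, ±1 (not J=0↔0): J: 2 → 1, ΔJ = -1 — satisfied.
ΔL = 0, ±1 (not L=0↔0): L: 3 → 2, ΔL = -1 — satisfied.
Parity must change: odd → even — satisfied.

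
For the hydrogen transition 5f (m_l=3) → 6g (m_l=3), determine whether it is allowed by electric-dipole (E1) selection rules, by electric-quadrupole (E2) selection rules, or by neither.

Δl = 4 − 3 = +1; l_i + l_f = 7.
Δm_l = +0.
E1 (Δl = ±1, |Δm_l| ≤ 1): satisfied.
E2 (Δl = 0,±2, l_i+l_f ≥ 2, |Δm_l| ≤ 2): not satisfied.

E1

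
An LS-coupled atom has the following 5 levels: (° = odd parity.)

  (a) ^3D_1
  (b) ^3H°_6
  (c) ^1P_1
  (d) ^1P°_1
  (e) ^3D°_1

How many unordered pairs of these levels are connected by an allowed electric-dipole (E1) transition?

(a)–(b): forbidden (ΔL, ΔJ).
(a)–(c): forbidden (parity, ΔS).
(a)–(d): forbidden (ΔS).
(a)–(e): allowed.
(b)–(c): forbidden (ΔS, ΔL, ΔJ).
(b)–(d): forbidden (parity, ΔS, ΔL, ΔJ).
(b)–(e): forbidden (parity, ΔL, ΔJ).
(c)–(d): allowed.
(c)–(e): forbidden (ΔS).
(d)–(e): forbidden (parity, ΔS).
Allowed pairs: 2 of 10.

2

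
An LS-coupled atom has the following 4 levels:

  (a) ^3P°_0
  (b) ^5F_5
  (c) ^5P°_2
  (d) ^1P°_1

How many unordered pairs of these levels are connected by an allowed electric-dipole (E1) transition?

0

(a)–(b): forbidden (ΔS, ΔL, ΔJ).
(a)–(c): forbidden (parity, ΔS, ΔJ).
(a)–(d): forbidden (parity, ΔS).
(b)–(c): forbidden (ΔL, ΔJ).
(b)–(d): forbidden (ΔS, ΔL, ΔJ).
(c)–(d): forbidden (parity, ΔS).
Allowed pairs: 0 of 6.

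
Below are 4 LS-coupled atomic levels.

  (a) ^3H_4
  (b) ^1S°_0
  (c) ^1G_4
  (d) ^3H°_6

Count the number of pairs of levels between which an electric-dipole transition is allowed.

0

(a)–(b): forbidden (ΔS, ΔL, ΔJ).
(a)–(c): forbidden (parity, ΔS).
(a)–(d): forbidden (ΔJ).
(b)–(c): forbidden (ΔL, ΔJ).
(b)–(d): forbidden (parity, ΔS, ΔL, ΔJ).
(c)–(d): forbidden (ΔS, ΔJ).
Allowed pairs: 0 of 6.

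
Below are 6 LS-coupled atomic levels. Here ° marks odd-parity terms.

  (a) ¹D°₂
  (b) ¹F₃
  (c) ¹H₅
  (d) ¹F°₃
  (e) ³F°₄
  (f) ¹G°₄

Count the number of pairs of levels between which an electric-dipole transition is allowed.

4

(a)–(b): allowed.
(a)–(c): forbidden (ΔL, ΔJ).
(a)–(d): forbidden (parity).
(a)–(e): forbidden (parity, ΔS, ΔJ).
(a)–(f): forbidden (parity, ΔL, ΔJ).
(b)–(c): forbidden (parity, ΔL, ΔJ).
(b)–(d): allowed.
(b)–(e): forbidden (ΔS).
(b)–(f): allowed.
(c)–(d): forbidden (ΔL, ΔJ).
(c)–(e): forbidden (ΔS, ΔL).
(c)–(f): allowed.
(d)–(e): forbidden (parity, ΔS).
(d)–(f): forbidden (parity).
(e)–(f): forbidden (parity, ΔS).
Allowed pairs: 4 of 15.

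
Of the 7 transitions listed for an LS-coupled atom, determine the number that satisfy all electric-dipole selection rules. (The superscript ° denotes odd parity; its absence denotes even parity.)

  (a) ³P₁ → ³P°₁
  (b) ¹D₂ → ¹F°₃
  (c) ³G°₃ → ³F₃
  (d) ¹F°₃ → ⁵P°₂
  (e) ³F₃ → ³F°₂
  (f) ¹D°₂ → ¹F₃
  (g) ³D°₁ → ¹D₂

5

(a) allowed
(b) allowed
(c) allowed
(d) forbidden (parity, ΔS, ΔL fail)
(e) allowed
(f) allowed
(g) forbidden (ΔS fails)
Total allowed: 5 of 7.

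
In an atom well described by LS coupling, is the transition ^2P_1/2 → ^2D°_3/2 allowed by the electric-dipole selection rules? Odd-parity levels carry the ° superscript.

Reading off the term symbols: S 1/2→1/2, L 1→2, J 1/2→3/2, parity even→odd.
Parity must change: even → odd — satisfied.
ΔS = 0: S: 1/2 → 1/2 — satisfied.
ΔL = 0, ±1 (not L=0↔0): L: 1 → 2, ΔL = +1 — satisfied.
ΔJ = 0, ±1 (not J=0↔0): J: 1/2 → 3/2, ΔJ = +1 — satisfied.
All four E1 rules are satisfied.

allowed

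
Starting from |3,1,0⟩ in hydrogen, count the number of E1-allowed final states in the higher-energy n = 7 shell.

E1 requires Δl = ±1, so l_f ∈ {0, 2}; with 0 ≤ l_f ≤ n_f−1 = 6, the allowed l_f values are {0, 2}.
For l_f = 0: m_f ∈ {m_i−1, m_i, m_i+1} ∩ [−0, 0] = {0} → 1 state.
For l_f = 2: m_f ∈ {m_i−1, m_i, m_i+1} ∩ [−2, 2] = {-1, 0, 1} → 3 states.
Total: 4.

4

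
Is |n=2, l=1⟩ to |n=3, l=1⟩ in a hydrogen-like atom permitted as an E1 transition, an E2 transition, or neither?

Δl = 1 − 1 = +0; l_i + l_f = 2.
E1 (Δl = ±1): not satisfied.
E2 (Δl = 0,±2, l_i+l_f ≥ 2): satisfied.

E2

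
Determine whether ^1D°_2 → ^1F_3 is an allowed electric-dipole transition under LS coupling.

Reading off the term symbols: S 0→0, L 2→3, J 2→3, parity odd→even.
ΔS = 0: S: 0 → 0 — ok.
Parity must change: odd → even — ok.
ΔL = 0, ±1 (not L=0↔0): L: 2 → 3, ΔL = +1 — ok.
ΔJ = 0, ±1 (not J=0↔0): J: 2 → 3, ΔJ = +1 — ok.
All four E1 rules are satisfied.

allowed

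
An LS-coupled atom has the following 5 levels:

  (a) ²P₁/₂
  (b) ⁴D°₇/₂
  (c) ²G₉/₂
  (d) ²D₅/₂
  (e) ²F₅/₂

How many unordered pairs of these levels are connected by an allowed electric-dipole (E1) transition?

(a)–(b): forbidden (ΔS, ΔJ).
(a)–(c): forbidden (parity, ΔL, ΔJ).
(a)–(d): forbidden (parity, ΔJ).
(a)–(e): forbidden (parity, ΔL, ΔJ).
(b)–(c): forbidden (ΔS, ΔL).
(b)–(d): forbidden (ΔS).
(b)–(e): forbidden (ΔS).
(c)–(d): forbidden (parity, ΔL, ΔJ).
(c)–(e): forbidden (parity, ΔJ).
(d)–(e): forbidden (parity).
Allowed pairs: 0 of 10.

0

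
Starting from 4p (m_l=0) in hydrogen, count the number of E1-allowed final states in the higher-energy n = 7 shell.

E1 requires Δl = ±1, so l_f ∈ {0, 2}; with 0 ≤ l_f ≤ n_f−1 = 6, the allowed l_f values are {0, 2}.
For l_f = 0: m_f ∈ {m_i−1, m_i, m_i+1} ∩ [−0, 0] = {0} → 1 state.
For l_f = 2: m_f ∈ {m_i−1, m_i, m_i+1} ∩ [−2, 2] = {-1, 0, 1} → 3 states.
Total: 4.

4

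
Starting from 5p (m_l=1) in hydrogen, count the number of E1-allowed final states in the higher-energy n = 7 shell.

4

E1 requires Δl = ±1, so l_f ∈ {0, 2}; with 0 ≤ l_f ≤ n_f−1 = 6, the allowed l_f values are {0, 2}.
For l_f = 0: m_f ∈ {m_i−1, m_i, m_i+1} ∩ [−0, 0] = {0} → 1 state.
For l_f = 2: m_f ∈ {m_i−1, m_i, m_i+1} ∩ [−2, 2] = {0, 1, 2} → 3 states.
Total: 4.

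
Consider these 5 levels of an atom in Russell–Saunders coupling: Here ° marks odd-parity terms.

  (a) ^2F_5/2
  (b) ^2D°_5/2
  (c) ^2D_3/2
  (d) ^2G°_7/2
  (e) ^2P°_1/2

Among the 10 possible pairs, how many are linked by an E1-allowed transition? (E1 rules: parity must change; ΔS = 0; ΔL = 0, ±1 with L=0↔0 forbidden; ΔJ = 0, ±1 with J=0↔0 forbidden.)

(a)–(b): allowed.
(a)–(c): forbidden (parity).
(a)–(d): allowed.
(a)–(e): forbidden (ΔL, ΔJ).
(b)–(c): allowed.
(b)–(d): forbidden (parity, ΔL).
(b)–(e): forbidden (parity, ΔJ).
(c)–(d): forbidden (ΔL, ΔJ).
(c)–(e): allowed.
(d)–(e): forbidden (parity, ΔL, ΔJ).
Allowed pairs: 4 of 10.

4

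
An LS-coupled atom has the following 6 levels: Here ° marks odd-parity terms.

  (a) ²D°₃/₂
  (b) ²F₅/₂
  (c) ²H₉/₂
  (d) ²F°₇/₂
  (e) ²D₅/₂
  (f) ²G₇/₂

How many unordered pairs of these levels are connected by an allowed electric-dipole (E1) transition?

(a)–(b): allowed.
(a)–(c): forbidden (ΔL, ΔJ).
(a)–(d): forbidden (parity, ΔJ).
(a)–(e): allowed.
(a)–(f): forbidden (ΔL, ΔJ).
(b)–(c): forbidden (parity, ΔL, ΔJ).
(b)–(d): allowed.
(b)–(e): forbidden (parity).
(b)–(f): forbidden (parity).
(c)–(d): forbidden (ΔL).
(c)–(e): forbidden (parity, ΔL, ΔJ).
(c)–(f): forbidden (parity).
(d)–(e): allowed.
(d)–(f): allowed.
(e)–(f): forbidden (parity, ΔL).
Allowed pairs: 5 of 15.

5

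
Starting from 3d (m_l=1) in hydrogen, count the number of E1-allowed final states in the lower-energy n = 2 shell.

E1 requires Δl = ±1, so l_f ∈ {1, 3}; with 0 ≤ l_f ≤ n_f−1 = 1, the allowed l_f values are {1}.
For l_f = 1: m_f ∈ {m_i−1, m_i, m_i+1} ∩ [−1, 1] = {0, 1} → 2 states.
Total: 2.

2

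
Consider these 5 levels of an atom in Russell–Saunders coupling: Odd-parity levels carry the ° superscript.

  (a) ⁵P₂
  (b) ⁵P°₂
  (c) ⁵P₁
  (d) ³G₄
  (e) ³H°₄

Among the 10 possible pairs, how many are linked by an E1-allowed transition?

(a)–(b): allowed.
(a)–(c): forbidden (parity).
(a)–(d): forbidden (parity, ΔS, ΔL, ΔJ).
(a)–(e): forbidden (ΔS, ΔL, ΔJ).
(b)–(c): allowed.
(b)–(d): forbidden (ΔS, ΔL, ΔJ).
(b)–(e): forbidden (parity, ΔS, ΔL, ΔJ).
(c)–(d): forbidden (parity, ΔS, ΔL, ΔJ).
(c)–(e): forbidden (ΔS, ΔL, ΔJ).
(d)–(e): allowed.
Allowed pairs: 3 of 10.

3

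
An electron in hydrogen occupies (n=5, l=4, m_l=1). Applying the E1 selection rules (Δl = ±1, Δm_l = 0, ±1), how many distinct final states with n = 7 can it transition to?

E1 requires Δl = ±1, so l_f ∈ {3, 5}; with 0 ≤ l_f ≤ n_f−1 = 6, the allowed l_f values are {3, 5}.
For l_f = 3: m_f ∈ {m_i−1, m_i, m_i+1} ∩ [−3, 3] = {0, 1, 2} → 3 states.
For l_f = 5: m_f ∈ {m_i−1, m_i, m_i+1} ∩ [−5, 5] = {0, 1, 2} → 3 states.
Total: 6.

6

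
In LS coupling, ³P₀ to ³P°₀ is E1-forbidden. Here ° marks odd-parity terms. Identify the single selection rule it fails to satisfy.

Reading off the term symbols: S 1→1, L 1→1, J 0→0, parity even→odd.
Parity must change: even → odd — satisfied.
ΔS = 0: S: 1 → 1 — satisfied.
ΔL = 0, ±1 (not L=0↔0): L: 1 → 1, ΔL = +0 — satisfied.
ΔJ = 0, ±1 (not J=0↔0): J: 0 → 0, ΔJ = +0 — violated.

the J=0 ↔ J=0 exclusion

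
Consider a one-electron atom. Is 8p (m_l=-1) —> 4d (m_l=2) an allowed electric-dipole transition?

Δl = 2 − 1 = +1; the E1 rule Δl = ±1 is passes.
Δm_l = 2 − (-1) = +3. E1 requires Δm_l = 0, ±1: fails.
The transition is electric-dipole forbidden.

forbidden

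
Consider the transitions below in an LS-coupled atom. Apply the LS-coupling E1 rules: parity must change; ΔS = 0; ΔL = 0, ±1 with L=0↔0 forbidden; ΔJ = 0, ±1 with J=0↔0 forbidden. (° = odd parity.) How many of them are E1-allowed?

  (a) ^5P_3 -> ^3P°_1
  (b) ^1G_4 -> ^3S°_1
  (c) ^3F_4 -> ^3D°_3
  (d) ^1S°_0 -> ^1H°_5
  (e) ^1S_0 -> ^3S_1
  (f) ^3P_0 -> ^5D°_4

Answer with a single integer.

1

(a) forbidden (ΔS, ΔJ fail)
(b) forbidden (ΔS, ΔL, ΔJ fail)
(c) allowed
(d) forbidden (parity, ΔL, ΔJ fail)
(e) forbidden (parity, ΔS, ΔL fail)
(f) forbidden (ΔS, ΔJ fail)
Total allowed: 1 of 6.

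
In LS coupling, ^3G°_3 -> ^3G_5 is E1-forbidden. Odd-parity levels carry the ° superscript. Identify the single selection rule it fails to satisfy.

the ΔJ = 0, ±1 rule

Reading off the term symbols: S 1→1, L 4→4, J 3→5, parity odd→even.
Parity must change: odd → even — satisfied.
ΔS = 0: S: 1 → 1 — satisfied.
ΔL = 0, ±1 (not L=0↔0): L: 4 → 4, ΔL = +0 — satisfied.
ΔJ = 0, ±1 (not J=0↔0): J: 3 → 5, ΔJ = +2 — violated.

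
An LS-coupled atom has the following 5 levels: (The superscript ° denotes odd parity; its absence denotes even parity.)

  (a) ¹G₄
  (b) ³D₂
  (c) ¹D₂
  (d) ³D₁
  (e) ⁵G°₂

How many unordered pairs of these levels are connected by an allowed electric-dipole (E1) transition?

(a)–(b): forbidden (parity, ΔS, ΔL, ΔJ).
(a)–(c): forbidden (parity, ΔL, ΔJ).
(a)–(d): forbidden (parity, ΔS, ΔL, ΔJ).
(a)–(e): forbidden (ΔS, ΔJ).
(b)–(c): forbidden (parity, ΔS).
(b)–(d): forbidden (parity).
(b)–(e): forbidden (ΔS, ΔL).
(c)–(d): forbidden (parity, ΔS).
(c)–(e): forbidden (ΔS, ΔL).
(d)–(e): forbidden (ΔS, ΔL).
Allowed pairs: 0 of 10.

0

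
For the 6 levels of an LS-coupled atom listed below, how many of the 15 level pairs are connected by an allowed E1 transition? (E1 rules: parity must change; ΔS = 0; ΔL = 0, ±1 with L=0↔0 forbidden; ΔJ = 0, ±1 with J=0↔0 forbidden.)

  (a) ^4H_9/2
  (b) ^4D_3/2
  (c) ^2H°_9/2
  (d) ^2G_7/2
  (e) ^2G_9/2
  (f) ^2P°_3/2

(a)–(b): forbidden (parity, ΔL, ΔJ).
(a)–(c): forbidden (ΔS).
(a)–(d): forbidden (parity, ΔS).
(a)–(e): forbidden (parity, ΔS).
(a)–(f): forbidden (ΔS, ΔL, ΔJ).
(b)–(c): forbidden (ΔS, ΔL, ΔJ).
(b)–(d): forbidden (parity, ΔS, ΔL, ΔJ).
(b)–(e): forbidden (parity, ΔS, ΔL, ΔJ).
(b)–(f): forbidden (ΔS).
(c)–(d): allowed.
(c)–(e): allowed.
(c)–(f): forbidden (parity, ΔL, ΔJ).
(d)–(e): forbidden (parity).
(d)–(f): forbidden (ΔL, ΔJ).
(e)–(f): forbidden (ΔL, ΔJ).
Allowed pairs: 2 of 15.

2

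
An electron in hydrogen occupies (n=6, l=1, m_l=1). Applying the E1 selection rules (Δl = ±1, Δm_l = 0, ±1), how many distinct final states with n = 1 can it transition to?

1

E1 requires Δl = ±1, so l_f ∈ {0, 2}; with 0 ≤ l_f ≤ n_f−1 = 0, the allowed l_f values are {0}.
For l_f = 0: m_f ∈ {m_i−1, m_i, m_i+1} ∩ [−0, 0] = {0} → 1 state.
Total: 1.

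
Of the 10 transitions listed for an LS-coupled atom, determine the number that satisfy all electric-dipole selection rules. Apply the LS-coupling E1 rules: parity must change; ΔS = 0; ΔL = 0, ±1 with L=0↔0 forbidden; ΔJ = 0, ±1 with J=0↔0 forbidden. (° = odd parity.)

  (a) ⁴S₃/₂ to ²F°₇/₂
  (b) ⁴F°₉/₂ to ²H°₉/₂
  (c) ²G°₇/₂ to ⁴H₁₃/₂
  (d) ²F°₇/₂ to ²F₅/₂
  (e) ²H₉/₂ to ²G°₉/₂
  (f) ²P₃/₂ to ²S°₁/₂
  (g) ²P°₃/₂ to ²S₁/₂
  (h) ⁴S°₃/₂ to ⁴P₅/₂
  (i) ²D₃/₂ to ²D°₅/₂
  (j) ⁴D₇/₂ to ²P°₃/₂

(a) forbidden (ΔS, ΔL, ΔJ fail)
(b) forbidden (parity, ΔS, ΔL fail)
(c) forbidden (ΔS, ΔJ fail)
(d) allowed
(e) allowed
(f) allowed
(g) allowed
(h) allowed
(i) allowed
(j) forbidden (ΔS, ΔJ fail)
Total allowed: 6 of 10.

6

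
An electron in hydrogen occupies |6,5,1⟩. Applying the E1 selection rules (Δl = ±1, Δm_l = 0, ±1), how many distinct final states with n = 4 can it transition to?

0

E1 requires l_f ∈ {4, 6}, but neither lies in [0, 3], so no final state is reachable.
Total: 0.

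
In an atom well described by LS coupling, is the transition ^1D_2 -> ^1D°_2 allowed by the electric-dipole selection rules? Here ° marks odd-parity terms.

allowed

Parity must change: even → odd — ✓.
ΔL = 0, ±1 (not L=0↔0): L: 2 → 2, ΔL = +0 — ✓.
ΔJ = 0, ±1 (not J=0↔0): J: 2 → 2, ΔJ = +0 — ✓.
ΔS = 0: S: 0 → 0 — ✓.
All four E1 rules are satisfied.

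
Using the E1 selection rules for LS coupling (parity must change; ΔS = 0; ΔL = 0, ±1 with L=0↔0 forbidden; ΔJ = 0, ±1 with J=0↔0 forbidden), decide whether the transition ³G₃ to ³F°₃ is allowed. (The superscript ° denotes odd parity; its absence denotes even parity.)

Initial level: S=1, L=4, J=3, parity even. Final level: S=1, L=3, J=3, parity odd.
Parity must change: even → odd — ✓.
ΔS = 0: S: 1 → 1 — ✓.
ΔL = 0, ±1 (not L=0↔0): L: 4 → 3, ΔL = -1 — ✓.
ΔJ = 0, ±1 (not J=0↔0): J: 3 → 3, ΔJ = +0 — ✓.
All four E1 rules are satisfied.

allowed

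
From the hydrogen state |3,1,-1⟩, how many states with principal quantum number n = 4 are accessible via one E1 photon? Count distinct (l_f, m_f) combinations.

4

E1 requires Δl = ±1, so l_f ∈ {0, 2}; with 0 ≤ l_f ≤ n_f−1 = 3, the allowed l_f values are {0, 2}.
For l_f = 0: m_f ∈ {m_i−1, m_i, m_i+1} ∩ [−0, 0] = {0} → 1 state.
For l_f = 2: m_f ∈ {m_i−1, m_i, m_i+1} ∩ [−2, 2] = {-2, -1, 0} → 3 states.
Total: 4.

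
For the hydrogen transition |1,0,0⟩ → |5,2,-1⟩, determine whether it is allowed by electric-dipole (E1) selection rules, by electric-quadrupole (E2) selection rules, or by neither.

Δl = 2 − 0 = +2; l_i + l_f = 2.
Δm_l = -1.
E1 (Δl = ±1, |Δm_l| ≤ 1): not satisfied.
E2 (Δl = 0,±2, l_i+l_f ≥ 2, |Δm_l| ≤ 2): satisfied.

E2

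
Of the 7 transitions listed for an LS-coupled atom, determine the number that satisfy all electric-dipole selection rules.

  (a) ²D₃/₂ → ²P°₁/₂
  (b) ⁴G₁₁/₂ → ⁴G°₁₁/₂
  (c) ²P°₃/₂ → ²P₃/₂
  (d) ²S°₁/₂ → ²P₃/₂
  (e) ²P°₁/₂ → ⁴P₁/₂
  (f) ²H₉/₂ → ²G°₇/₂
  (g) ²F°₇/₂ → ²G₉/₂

6

(a) allowed
(b) allowed
(c) allowed
(d) allowed
(e) forbidden (ΔS fails)
(f) allowed
(g) allowed
Total allowed: 6 of 7.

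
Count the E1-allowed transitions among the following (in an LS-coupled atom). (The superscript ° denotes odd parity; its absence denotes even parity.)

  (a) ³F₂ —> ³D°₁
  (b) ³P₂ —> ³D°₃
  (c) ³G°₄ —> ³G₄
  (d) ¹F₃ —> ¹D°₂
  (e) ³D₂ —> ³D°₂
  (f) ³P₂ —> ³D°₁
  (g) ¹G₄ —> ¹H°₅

7

(a) allowed
(b) allowed
(c) allowed
(d) allowed
(e) allowed
(f) allowed
(g) allowed
Total allowed: 7 of 7.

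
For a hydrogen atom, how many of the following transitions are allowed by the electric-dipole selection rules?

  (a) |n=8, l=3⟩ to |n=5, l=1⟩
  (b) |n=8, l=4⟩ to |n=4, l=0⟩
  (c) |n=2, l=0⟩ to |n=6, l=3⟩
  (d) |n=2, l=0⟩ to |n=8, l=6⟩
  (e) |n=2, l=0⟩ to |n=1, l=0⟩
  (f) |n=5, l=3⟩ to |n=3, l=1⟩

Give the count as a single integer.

(a) forbidden — Δl = -2 (E1 requires Δl = ±1)
(b) forbidden — Δl = -4 (E1 requires Δl = ±1)
(c) forbidden — Δl = +3 (E1 requires Δl = ±1)
(d) forbidden — Δl = +6 (E1 requires Δl = ±1)
(e) forbidden — Δl = +0 (E1 requires Δl = ±1)
(f) forbidden — Δl = -2 (E1 requires Δl = ±1)
Total allowed: 0 of 6.

0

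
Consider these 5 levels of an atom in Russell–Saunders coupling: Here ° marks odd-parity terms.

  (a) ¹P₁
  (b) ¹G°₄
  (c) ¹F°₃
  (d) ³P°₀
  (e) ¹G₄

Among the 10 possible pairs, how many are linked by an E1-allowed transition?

2

(a)–(b): forbidden (ΔL, ΔJ).
(a)–(c): forbidden (ΔL, ΔJ).
(a)–(d): forbidden (ΔS).
(a)–(e): forbidden (parity, ΔL, ΔJ).
(b)–(c): forbidden (parity).
(b)–(d): forbidden (parity, ΔS, ΔL, ΔJ).
(b)–(e): allowed.
(c)–(d): forbidden (parity, ΔS, ΔL, ΔJ).
(c)–(e): allowed.
(d)–(e): forbidden (ΔS, ΔL, ΔJ).
Allowed pairs: 2 of 10.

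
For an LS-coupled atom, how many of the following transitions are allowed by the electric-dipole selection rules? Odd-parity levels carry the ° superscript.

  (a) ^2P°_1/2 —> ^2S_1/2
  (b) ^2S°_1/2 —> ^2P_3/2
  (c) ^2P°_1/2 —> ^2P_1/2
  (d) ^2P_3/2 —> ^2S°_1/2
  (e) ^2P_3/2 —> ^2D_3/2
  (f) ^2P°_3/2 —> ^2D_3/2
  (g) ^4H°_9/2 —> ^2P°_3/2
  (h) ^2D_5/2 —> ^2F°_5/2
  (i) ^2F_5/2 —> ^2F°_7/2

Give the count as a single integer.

(a) allowed
(b) allowed
(c) allowed
(d) allowed
(e) forbidden (parity fails)
(f) allowed
(g) forbidden (parity, ΔS, ΔL, ΔJ fail)
(h) allowed
(i) allowed
Total allowed: 7 of 9.

7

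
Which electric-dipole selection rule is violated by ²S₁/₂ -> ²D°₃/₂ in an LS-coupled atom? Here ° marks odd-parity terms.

the ΔL = 0, ±1 rule

Parity must change: even → odd — ✓.
ΔS = 0: S: 1/2 → 1/2 — ✓.
ΔL = 0, ±1 (not L=0↔0): L: 0 → 2, ΔL = +2 — ✗.
ΔJ = 0, ±1 (not J=0↔0): J: 1/2 → 3/2, ΔJ = +1 — ✓.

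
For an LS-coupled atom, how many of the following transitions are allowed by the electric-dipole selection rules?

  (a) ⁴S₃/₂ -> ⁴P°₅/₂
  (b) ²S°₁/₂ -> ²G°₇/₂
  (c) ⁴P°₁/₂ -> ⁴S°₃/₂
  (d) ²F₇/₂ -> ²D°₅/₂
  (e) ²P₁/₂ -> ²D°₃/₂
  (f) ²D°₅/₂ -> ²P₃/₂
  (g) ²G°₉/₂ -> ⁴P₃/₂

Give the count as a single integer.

4

(a) allowed
(b) forbidden (parity, ΔL, ΔJ fail)
(c) forbidden (parity fails)
(d) allowed
(e) allowed
(f) allowed
(g) forbidden (ΔS, ΔL, ΔJ fail)
Total allowed: 4 of 7.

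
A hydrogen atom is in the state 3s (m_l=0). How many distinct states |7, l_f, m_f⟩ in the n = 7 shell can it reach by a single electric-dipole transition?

E1 requires Δl = ±1, so l_f ∈ {-1, 1}; with 0 ≤ l_f ≤ n_f−1 = 6, the allowed l_f values are {1}.
For l_f = 1: m_f ∈ {m_i−1, m_i, m_i+1} ∩ [−1, 1] = {-1, 0, 1} → 3 states.
Total: 3.

3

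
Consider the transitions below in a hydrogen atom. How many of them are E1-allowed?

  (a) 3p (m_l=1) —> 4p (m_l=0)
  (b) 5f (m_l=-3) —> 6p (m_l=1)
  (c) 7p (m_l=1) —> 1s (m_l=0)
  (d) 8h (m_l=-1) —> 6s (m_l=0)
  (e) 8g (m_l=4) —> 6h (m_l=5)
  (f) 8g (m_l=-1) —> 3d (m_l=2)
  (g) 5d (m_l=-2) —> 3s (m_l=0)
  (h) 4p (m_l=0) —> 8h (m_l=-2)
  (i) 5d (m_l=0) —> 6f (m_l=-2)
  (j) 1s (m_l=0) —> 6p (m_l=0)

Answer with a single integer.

(a) forbidden — Δl = +0 (E1 requires Δl = ±1)
(b) forbidden — Δl = -2 (E1 requires Δl = ±1); Δm_l = +4 (E1 requires Δm_l = 0, ±1)
(c) allowed
(d) forbidden — Δl = -5 (E1 requires Δl = ±1)
(e) allowed
(f) forbidden — Δl = -2 (E1 requires Δl = ±1); Δm_l = +3 (E1 requires Δm_l = 0, ±1)
(g) forbidden — Δl = -2 (E1 requires Δl = ±1); Δm_l = +2 (E1 requires Δm_l = 0, ±1)
(h) forbidden — Δl = +4 (E1 requires Δl = ±1); Δm_l = -2 (E1 requires Δm_l = 0, ±1)
(i) forbidden — Δm_l = -2 (E1 requires Δm_l = 0, ±1)
(j) allowed
Total allowed: 3 of 10.

3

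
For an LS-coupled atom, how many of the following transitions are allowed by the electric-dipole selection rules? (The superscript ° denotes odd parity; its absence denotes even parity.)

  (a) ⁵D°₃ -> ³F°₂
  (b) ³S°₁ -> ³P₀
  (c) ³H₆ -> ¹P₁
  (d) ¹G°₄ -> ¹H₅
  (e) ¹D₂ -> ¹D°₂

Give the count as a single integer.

(a) forbidden (parity, ΔS fail)
(b) allowed
(c) forbidden (parity, ΔS, ΔL, ΔJ fail)
(d) allowed
(e) allowed
Total allowed: 3 of 5.

3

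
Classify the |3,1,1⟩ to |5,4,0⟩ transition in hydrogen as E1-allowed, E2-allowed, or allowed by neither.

Δl = 4 − 1 = +3; l_i + l_f = 5.
Δm_l = -1.
E1 (Δl = ±1, |Δm_l| ≤ 1): not satisfied.
E2 (Δl = 0,±2, l_i+l_f ≥ 2, |Δm_l| ≤ 2): not satisfied.

neither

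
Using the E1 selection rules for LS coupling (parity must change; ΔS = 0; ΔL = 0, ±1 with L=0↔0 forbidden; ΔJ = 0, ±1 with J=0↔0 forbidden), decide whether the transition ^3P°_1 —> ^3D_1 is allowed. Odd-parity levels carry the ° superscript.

Parity must change: odd → even — passes.
ΔS = 0: S: 1 → 1 — passes.
ΔL = 0, ±1 (not L=0↔0): L: 1 → 2, ΔL = +1 — passes.
ΔJ = 0, ±1 (not J=0↔0): J: 1 → 1, ΔJ = +0 — passes.
All four E1 rules are satisfied.

allowed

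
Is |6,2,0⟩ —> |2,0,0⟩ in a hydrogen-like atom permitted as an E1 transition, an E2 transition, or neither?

E2

Δl = 0 − 2 = -2; l_i + l_f = 2.
Δm_l = +0.
E1 (Δl = ±1, |Δm_l| ≤ 1): not satisfied.
E2 (Δl = 0,±2, l_i+l_f ≥ 2, |Δm_l| ≤ 2): satisfied.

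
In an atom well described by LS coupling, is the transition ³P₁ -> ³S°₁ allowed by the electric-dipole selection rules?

Reading off the term symbols: S 1→1, L 1→0, J 1→1, parity even→odd.
Parity must change: even → odd — ok.
ΔS = 0: S: 1 → 1 — ok.
ΔL = 0, ±1 (not L=0↔0): L: 1 → 0, ΔL = -1 — ok.
ΔJ = 0, ±1 (not J=0↔0): J: 1 → 1, ΔJ = +0 — ok.
All four E1 rules are satisfied.

allowed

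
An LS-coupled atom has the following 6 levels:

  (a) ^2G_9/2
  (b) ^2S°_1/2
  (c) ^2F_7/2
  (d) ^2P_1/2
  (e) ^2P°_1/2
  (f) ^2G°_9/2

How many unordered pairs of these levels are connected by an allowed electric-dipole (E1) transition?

4

(a)–(b): forbidden (ΔL, ΔJ).
(a)–(c): forbidden (parity).
(a)–(d): forbidden (parity, ΔL, ΔJ).
(a)–(e): forbidden (ΔL, ΔJ).
(a)–(f): allowed.
(b)–(c): forbidden (ΔL, ΔJ).
(b)–(d): allowed.
(b)–(e): forbidden (parity).
(b)–(f): forbidden (parity, ΔL, ΔJ).
(c)–(d): forbidden (parity, ΔL, ΔJ).
(c)–(e): forbidden (ΔL, ΔJ).
(c)–(f): allowed.
(d)–(e): allowed.
(d)–(f): forbidden (ΔL, ΔJ).
(e)–(f): forbidden (parity, ΔL, ΔJ).
Allowed pairs: 4 of 15.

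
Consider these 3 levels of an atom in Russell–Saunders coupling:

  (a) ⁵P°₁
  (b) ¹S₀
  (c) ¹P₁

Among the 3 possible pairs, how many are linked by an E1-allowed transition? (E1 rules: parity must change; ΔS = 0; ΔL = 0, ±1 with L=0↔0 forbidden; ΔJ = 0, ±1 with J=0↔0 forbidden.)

(a)–(b): forbidden (ΔS).
(a)–(c): forbidden (ΔS).
(b)–(c): forbidden (parity).
Allowed pairs: 0 of 3.

0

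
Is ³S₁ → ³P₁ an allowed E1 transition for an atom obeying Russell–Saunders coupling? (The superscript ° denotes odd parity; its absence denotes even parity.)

Initial level: S=1, L=0, J=1, parity even. Final level: S=1, L=1, J=1, parity even.
Parity must change: even → even — violated.
ΔJ = 0, ±1 (not J=0↔0): J: 1 → 1, ΔJ = +0 — satisfied.
ΔS = 0: S: 1 → 1 — satisfied.
ΔL = 0, ±1 (not L=0↔0): L: 0 → 1, ΔL = +1 — satisfied.
Rule(s) violated: parity.

forbidden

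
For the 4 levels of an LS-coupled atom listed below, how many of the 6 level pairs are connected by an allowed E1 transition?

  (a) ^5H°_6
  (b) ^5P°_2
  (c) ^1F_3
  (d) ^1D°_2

(a)–(b): forbidden (parity, ΔL, ΔJ).
(a)–(c): forbidden (ΔS, ΔL, ΔJ).
(a)–(d): forbidden (parity, ΔS, ΔL, ΔJ).
(b)–(c): forbidden (ΔS, ΔL).
(b)–(d): forbidden (parity, ΔS).
(c)–(d): allowed.
Allowed pairs: 1 of 6.

1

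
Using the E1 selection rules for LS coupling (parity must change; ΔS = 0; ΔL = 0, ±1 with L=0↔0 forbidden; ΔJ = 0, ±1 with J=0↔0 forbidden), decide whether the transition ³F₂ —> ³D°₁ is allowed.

allowed

Reading off the term symbols: S 1→1, L 3→2, J 2→1, parity even→odd.
Parity must change: even → odd — ✓.
ΔS = 0: S: 1 → 1 — ✓.
ΔL = 0, ±1 (not L=0↔0): L: 3 → 2, ΔL = -1 — ✓.
ΔJ = 0, ±1 (not J=0↔0): J: 2 → 1, ΔJ = -1 — ✓.
All four E1 rules are satisfied.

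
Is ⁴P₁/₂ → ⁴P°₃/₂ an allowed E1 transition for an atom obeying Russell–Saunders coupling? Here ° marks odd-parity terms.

allowed

ΔJ = 0, ±1 (not J=0↔0): J: 1/2 → 3/2, ΔJ = +1 — passes.
Parity must change: even → odd — passes.
ΔS = 0: S: 3/2 → 3/2 — passes.
ΔL = 0, ±1 (not L=0↔0): L: 1 → 1, ΔL = +0 — passes.
All four E1 rules are satisfied.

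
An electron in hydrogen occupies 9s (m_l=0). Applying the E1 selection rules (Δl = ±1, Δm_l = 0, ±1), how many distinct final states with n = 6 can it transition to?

3

E1 requires Δl = ±1, so l_f ∈ {-1, 1}; with 0 ≤ l_f ≤ n_f−1 = 5, the allowed l_f values are {1}.
For l_f = 1: m_f ∈ {m_i−1, m_i, m_i+1} ∩ [−1, 1] = {-1, 0, 1} → 3 states.
Total: 3.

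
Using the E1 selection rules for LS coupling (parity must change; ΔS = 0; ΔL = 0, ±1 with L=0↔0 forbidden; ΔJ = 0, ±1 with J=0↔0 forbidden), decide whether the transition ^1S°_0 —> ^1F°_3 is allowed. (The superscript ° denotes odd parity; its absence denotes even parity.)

forbidden

Reading off the term symbols: S 0→0, L 0→3, J 0→3, parity odd→odd.
Parity must change: odd → odd — fails.
ΔS = 0: S: 0 → 0 — passes.
ΔL = 0, ±1 (not L=0↔0): L: 0 → 3, ΔL = +3 — fails.
ΔJ = 0, ±1 (not J=0↔0): J: 0 → 3, ΔJ = +3 — fails.
Rule(s) violated: parity, ΔL, ΔJ.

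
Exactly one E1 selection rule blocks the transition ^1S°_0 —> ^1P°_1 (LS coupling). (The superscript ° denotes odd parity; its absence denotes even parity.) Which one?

parity

ΔJ = 0, ±1 (not J=0↔0): J: 0 → 1, ΔJ = +1 — ok.
ΔS = 0: S: 0 → 0 — ok.
ΔL = 0, ±1 (not L=0↔0): L: 0 → 1, ΔL = +1 — ok.
Parity must change: odd → odd — fails.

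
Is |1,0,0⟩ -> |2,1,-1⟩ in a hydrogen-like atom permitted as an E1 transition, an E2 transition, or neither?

Δl = 1 − 0 = +1; l_i + l_f = 1.
Δm_l = -1.
E1 (Δl = ±1, |Δm_l| ≤ 1): satisfied.
E2 (Δl = 0,±2, l_i+l_f ≥ 2, |Δm_l| ≤ 2): not satisfied.

E1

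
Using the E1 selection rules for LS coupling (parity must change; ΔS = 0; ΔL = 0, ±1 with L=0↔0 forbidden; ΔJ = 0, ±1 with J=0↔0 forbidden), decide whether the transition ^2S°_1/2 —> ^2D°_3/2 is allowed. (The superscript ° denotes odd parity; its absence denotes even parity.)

ΔJ = 0, ±1 (not J=0↔0): J: 1/2 → 3/2, ΔJ = +1 — passes.
ΔL = 0, ±1 (not L=0↔0): L: 0 → 2, ΔL = +2 — fails.
ΔS = 0: S: 1/2 → 1/2 — passes.
Parity must change: odd → odd — fails.
Rule(s) violated: parity, ΔL.

forbidden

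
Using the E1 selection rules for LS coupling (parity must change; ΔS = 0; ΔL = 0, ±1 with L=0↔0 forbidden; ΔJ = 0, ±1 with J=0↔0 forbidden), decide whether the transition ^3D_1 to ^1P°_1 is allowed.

Parity must change: even → odd — satisfied.
ΔS = 0: S: 1 → 0 — violated.
ΔL = 0, ±1 (not L=0↔0): L: 2 → 1, ΔL = -1 — satisfied.
ΔJ = 0, ±1 (not J=0↔0): J: 1 → 1, ΔJ = +0 — satisfied.
Rule(s) violated: ΔS.

forbidden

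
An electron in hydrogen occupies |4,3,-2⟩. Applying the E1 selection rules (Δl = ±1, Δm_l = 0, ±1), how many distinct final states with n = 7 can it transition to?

5

E1 requires Δl = ±1, so l_f ∈ {2, 4}; with 0 ≤ l_f ≤ n_f−1 = 6, the allowed l_f values are {2, 4}.
For l_f = 2: m_f ∈ {m_i−1, m_i, m_i+1} ∩ [−2, 2] = {-2, -1} → 2 states.
For l_f = 4: m_f ∈ {m_i−1, m_i, m_i+1} ∩ [−4, 4] = {-3, -2, -1} → 3 states.
Total: 5.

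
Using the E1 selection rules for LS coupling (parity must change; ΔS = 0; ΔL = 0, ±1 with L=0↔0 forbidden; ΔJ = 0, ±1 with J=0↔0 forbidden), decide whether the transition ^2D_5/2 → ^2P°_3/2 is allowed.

ΔL = 0, ±1 (not L=0↔0): L: 2 → 1, ΔL = -1 — satisfied.
ΔJ = 0, ±1 (not J=0↔0): J: 5/2 → 3/2, ΔJ = -1 — satisfied.
ΔS = 0: S: 1/2 → 1/2 — satisfied.
Parity must change: even → odd — satisfied.
All four E1 rules are satisfied.

allowed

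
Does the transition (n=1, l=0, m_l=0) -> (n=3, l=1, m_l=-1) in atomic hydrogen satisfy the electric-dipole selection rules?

allowed

Initial l = 0, final l = 1, so Δl = +1. E1 requires Δl = ±1: satisfied.
Δm_l = -1 − (0) = -1. E1 requires Δm_l = 0, ±1: satisfied.
All E1 selection rules are satisfied.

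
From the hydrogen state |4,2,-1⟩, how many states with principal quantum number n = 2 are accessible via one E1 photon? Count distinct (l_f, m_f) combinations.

E1 requires Δl = ±1, so l_f ∈ {1, 3}; with 0 ≤ l_f ≤ n_f−1 = 1, the allowed l_f values are {1}.
For l_f = 1: m_f ∈ {m_i−1, m_i, m_i+1} ∩ [−1, 1] = {-1, 0} → 2 states.
Total: 2.

2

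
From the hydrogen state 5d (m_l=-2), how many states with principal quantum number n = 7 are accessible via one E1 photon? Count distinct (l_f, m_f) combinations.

E1 requires Δl = ±1, so l_f ∈ {1, 3}; with 0 ≤ l_f ≤ n_f−1 = 6, the allowed l_f values are {1, 3}.
For l_f = 1: m_f ∈ {m_i−1, m_i, m_i+1} ∩ [−1, 1] = {-1} → 1 state.
For l_f = 3: m_f ∈ {m_i−1, m_i, m_i+1} ∩ [−3, 3] = {-3, -2, -1} → 3 states.
Total: 4.

4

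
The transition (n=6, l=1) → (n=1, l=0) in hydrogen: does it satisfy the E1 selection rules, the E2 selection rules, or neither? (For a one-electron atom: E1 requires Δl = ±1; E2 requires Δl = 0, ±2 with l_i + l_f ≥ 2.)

Δl = 0 − 1 = -1; l_i + l_f = 1.
E1 (Δl = ±1): satisfied.
E2 (Δl = 0,±2, l_i+l_f ≥ 2): not satisfied.

E1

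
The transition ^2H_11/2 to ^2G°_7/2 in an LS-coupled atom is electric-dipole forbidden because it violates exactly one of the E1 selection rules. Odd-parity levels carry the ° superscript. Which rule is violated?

ΔS = 0: S: 1/2 → 1/2 — ✓.
Parity must change: even → odd — ✓.
ΔL = 0, ±1 (not L=0↔0): L: 5 → 4, ΔL = -1 — ✓.
ΔJ = 0, ±1 (not J=0↔0): J: 11/2 → 7/2, ΔJ = -2 — ✗.

the ΔJ = 0, ±1 rule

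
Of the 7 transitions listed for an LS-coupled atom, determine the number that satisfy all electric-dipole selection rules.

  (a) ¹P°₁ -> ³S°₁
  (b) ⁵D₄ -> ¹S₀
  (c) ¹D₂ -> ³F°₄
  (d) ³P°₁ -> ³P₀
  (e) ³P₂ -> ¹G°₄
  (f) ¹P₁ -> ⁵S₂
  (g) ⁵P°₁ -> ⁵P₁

2

(a) forbidden (parity, ΔS fail)
(b) forbidden (parity, ΔS, ΔL, ΔJ fail)
(c) forbidden (ΔS, ΔJ fail)
(d) allowed
(e) forbidden (ΔS, ΔL, ΔJ fail)
(f) forbidden (parity, ΔS fail)
(g) allowed
Total allowed: 2 of 7.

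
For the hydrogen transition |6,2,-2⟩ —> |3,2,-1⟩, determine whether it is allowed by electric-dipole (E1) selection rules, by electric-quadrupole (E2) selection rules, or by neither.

E2

Δl = 2 − 2 = +0; l_i + l_f = 4.
Δm_l = +1.
E1 (Δl = ±1, |Δm_l| ≤ 1): not satisfied.
E2 (Δl = 0,±2, l_i+l_f ≥ 2, |Δm_l| ≤ 2): satisfied.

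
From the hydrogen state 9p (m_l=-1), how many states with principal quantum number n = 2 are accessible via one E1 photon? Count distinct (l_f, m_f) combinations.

1

E1 requires Δl = ±1, so l_f ∈ {0, 2}; with 0 ≤ l_f ≤ n_f−1 = 1, the allowed l_f values are {0}.
For l_f = 0: m_f ∈ {m_i−1, m_i, m_i+1} ∩ [−0, 0] = {0} → 1 state.
Total: 1.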